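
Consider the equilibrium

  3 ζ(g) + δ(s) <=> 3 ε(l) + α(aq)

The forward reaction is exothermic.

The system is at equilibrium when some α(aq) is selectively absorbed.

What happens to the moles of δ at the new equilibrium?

Removing α (aq), a product, drives the reaction to the right.
The net shift is to the right. δ is a reactant, so its amount decreases.

decreases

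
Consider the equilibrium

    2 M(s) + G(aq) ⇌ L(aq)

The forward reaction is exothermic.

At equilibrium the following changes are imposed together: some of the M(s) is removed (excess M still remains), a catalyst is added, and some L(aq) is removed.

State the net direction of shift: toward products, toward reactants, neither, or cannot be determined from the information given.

M is a pure solid; its activity is 1 regardless of amount, so Q is unaffected — no shift from this change.
A catalyst speeds both forward and reverse rates equally; it changes neither Q nor K — no shift from this change.
Removing L (aq), a product, drives the reaction to the right.
Only the nonzero effect(s) matter; the net shift is to the right.

right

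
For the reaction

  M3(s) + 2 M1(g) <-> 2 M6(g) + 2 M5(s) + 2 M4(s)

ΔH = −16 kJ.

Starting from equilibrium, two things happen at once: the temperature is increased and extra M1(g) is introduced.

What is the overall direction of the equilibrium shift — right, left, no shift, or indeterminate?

cannot be determined

The forward reaction is exothermic. Raising T favours the endothermic direction — shift to the left.
Adding M1 (g), a reactant, drives the reaction to the right.
The individual effects push in opposite directions; without quantitative information the net direction cannot be determined.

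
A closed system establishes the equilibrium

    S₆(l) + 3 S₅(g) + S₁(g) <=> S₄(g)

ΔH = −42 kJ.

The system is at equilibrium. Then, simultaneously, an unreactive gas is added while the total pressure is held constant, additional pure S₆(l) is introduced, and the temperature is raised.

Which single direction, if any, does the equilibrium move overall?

left

Adding inert gas at constant total pressure expands the volume and lowers every reacting partial pressure. With Δn_gas = 1 − 4 = -3, Q moves away from K toward the side with fewer gas moles, so the system shifts toward the side with more gas moles — to the left.
S₆ is a pure liquid; its activity is 1 regardless of amount, so Q is unaffected — no shift from this change.
The forward reaction is exothermic. Raising T favours the endothermic direction — shift to the left.
Only the nonzero effect(s) matter; the net shift is to the left.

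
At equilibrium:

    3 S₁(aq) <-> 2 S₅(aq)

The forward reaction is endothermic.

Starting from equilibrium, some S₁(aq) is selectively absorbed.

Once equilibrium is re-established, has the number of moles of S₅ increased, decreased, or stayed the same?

Removing S₁ (aq), a reactant, drives the reaction to the left.
The net shift is to the left. S₅ is a product, so its amount decreases.

decreases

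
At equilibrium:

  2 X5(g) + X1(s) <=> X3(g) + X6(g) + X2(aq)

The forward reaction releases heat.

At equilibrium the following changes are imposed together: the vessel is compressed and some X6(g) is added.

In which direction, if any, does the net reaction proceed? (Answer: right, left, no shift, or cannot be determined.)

left

Gas moles: reactants 2, products 2. Δn_gas = 0, so a volume change leaves Q equal to K — no shift from this change.
Adding X6 (g), a product, drives the reaction to the left.
Only the nonzero effect(s) matter; the net shift is to the left.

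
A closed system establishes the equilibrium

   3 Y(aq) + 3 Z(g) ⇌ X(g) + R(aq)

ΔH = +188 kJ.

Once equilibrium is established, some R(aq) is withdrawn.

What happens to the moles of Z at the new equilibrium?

decreases

Removing R (aq), a product, drives the reaction to the right.
The net shift is to the right. Z is a reactant, so its amount decreases.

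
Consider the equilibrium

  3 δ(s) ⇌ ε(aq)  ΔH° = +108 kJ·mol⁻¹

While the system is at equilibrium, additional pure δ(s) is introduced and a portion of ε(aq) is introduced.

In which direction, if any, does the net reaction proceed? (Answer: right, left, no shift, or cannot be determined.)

left

δ is a pure solid; its activity is 1 regardless of amount, so Q is unaffected — no shift from this change.
Adding ε (aq), a product, drives the reaction to the left.
Only the nonzero effect(s) matter; the net shift is to the left.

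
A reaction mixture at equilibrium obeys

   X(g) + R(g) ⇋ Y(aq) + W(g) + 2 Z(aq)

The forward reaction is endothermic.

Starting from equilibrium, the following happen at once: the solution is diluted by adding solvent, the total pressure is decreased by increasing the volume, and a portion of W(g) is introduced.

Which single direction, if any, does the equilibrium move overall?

Dilution lowers every aqueous concentration by the same factor. Δn_aq = 3 − 0 = +3, so the system shifts toward the side with more dissolved moles — to the right.
Gas moles: reactants 2, products 1 (Δn_gas = -1). Expansion shifts the system toward the side with more moles of gas — to the left.
Adding W (g), a product, drives the reaction to the left.
The individual effects push in opposite directions; without quantitative information the net direction cannot be determined.

cannot be determined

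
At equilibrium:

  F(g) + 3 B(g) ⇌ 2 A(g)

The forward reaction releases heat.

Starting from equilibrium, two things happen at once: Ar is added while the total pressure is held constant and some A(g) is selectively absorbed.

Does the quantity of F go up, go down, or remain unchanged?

Adding inert gas at constant total pressure expands the volume and lowers every reacting partial pressure. With Δn_gas = 2 − 4 = -2, Q moves away from K toward the side with fewer gas moles, so the system shifts toward the side with more gas moles — to the left.
Removing A (g), a product, drives the reaction to the right.
The two effects oppose each other, so the net shift — and hence the change in F — cannot be determined from the given information.

cannot be determined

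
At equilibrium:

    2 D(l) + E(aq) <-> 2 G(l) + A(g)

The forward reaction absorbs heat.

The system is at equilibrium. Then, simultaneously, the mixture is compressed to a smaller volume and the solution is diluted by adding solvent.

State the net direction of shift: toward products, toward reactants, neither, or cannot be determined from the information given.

left

Gas moles: reactants 0, products 1 (Δn_gas = +1). Compression shifts the system toward the side with fewer moles of gas — to the left.
Dilution lowers every aqueous concentration by the same factor. Δn_aq = 0 − 1 = -1, so the system shifts toward the side with more dissolved moles — to the left.
All effects act in the same direction — net shift to the left.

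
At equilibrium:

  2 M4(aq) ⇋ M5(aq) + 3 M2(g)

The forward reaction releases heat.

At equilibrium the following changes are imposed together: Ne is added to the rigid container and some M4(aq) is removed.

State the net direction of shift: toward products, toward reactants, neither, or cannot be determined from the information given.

At constant volume, adding an inert gas leaves every reacting species' partial pressure unchanged, so Q is unchanged — no shift from this change.
Removing M4 (aq), a reactant, drives the reaction to the left.
Only the nonzero effect(s) matter; the net shift is to the left.

left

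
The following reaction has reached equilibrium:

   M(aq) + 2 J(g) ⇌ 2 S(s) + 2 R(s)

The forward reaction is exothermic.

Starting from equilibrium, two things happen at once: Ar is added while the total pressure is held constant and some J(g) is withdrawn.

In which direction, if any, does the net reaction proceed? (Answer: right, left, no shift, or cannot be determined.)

left

Adding inert gas at constant total pressure expands the volume and lowers every reacting partial pressure. With Δn_gas = 0 − 2 = -2, Q moves away from K toward the side with fewer gas moles, so the system shifts toward the side with more gas moles — to the left.
Removing J (g), a reactant, drives the reaction to the left.
All effects act in the same direction — net shift to the left.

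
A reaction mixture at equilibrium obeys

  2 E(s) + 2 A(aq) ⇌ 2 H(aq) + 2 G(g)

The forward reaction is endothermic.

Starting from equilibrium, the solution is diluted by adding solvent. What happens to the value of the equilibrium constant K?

The equilibrium constant depends only on temperature. This perturbation changes neither the position of equilibrium nor K.

unchanged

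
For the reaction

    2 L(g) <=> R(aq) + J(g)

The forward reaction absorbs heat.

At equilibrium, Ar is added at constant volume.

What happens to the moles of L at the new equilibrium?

At constant volume, adding an inert gas leaves every reacting species' partial pressure unchanged, so Q is unchanged — no shift from this change.
No net shift occurs, so the amount of L is unchanged.

unchanged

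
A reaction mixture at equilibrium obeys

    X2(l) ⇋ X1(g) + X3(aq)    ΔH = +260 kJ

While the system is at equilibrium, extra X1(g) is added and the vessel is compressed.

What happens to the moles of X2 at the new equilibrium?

increases

Adding X1 (g), a product, drives the reaction to the left.
Gas moles: reactants 0, products 1 (Δn_gas = +1). Compression shifts the system toward the side with fewer moles of gas — to the left.
The net shift is to the left. X2 is a reactant, so its amount increases.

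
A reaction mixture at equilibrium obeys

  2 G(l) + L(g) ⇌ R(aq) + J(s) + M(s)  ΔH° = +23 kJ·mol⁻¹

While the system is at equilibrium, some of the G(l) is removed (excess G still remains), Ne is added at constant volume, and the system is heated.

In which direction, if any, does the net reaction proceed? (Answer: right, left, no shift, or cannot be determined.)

right

G is a pure liquid; its activity is 1 regardless of amount, so Q is unaffected — no shift from this change.
At constant volume, adding an inert gas leaves every reacting species' partial pressure unchanged, so Q is unchanged — no shift from this change.
The forward reaction is endothermic. Raising T favours the endothermic direction — shift to the right.
Only the nonzero effect(s) matter; the net shift is to the right.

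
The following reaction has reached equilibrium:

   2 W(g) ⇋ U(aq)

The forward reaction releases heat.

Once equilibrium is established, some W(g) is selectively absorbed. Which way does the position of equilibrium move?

Removing W (g), a reactant, drives the reaction to the left.

left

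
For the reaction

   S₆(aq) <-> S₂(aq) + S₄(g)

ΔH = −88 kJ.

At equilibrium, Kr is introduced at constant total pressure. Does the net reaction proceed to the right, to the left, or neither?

right

Adding inert gas at constant total pressure expands the volume and lowers every reacting partial pressure. With Δn_gas = 1 − 0 = +1, Q moves away from K toward the side with fewer gas moles, so the system shifts toward the side with more gas moles — to the right.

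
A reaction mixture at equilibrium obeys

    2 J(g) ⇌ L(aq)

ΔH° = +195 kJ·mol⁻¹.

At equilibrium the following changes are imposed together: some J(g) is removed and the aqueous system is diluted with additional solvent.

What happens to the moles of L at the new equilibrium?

Removing J (g), a reactant, drives the reaction to the left.
Dilution lowers every aqueous concentration by the same factor. Δn_aq = 1 − 0 = +1, so the system shifts toward the side with more dissolved moles — to the right.
The two effects oppose each other, so the net shift — and hence the change in L — cannot be determined from the given information.

cannot be determined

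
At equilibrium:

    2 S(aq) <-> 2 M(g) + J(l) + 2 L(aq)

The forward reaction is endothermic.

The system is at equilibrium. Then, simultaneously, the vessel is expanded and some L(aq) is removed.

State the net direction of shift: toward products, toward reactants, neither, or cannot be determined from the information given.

right

Gas moles: reactants 0, products 2 (Δn_gas = +2). Expansion shifts the system toward the side with more moles of gas — to the right.
Removing L (aq), a product, drives the reaction to the right.
All effects act in the same direction — net shift to the right.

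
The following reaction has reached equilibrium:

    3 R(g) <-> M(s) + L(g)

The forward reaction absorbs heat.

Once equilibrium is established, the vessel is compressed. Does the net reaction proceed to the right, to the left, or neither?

Gas moles: reactants 3, products 1 (Δn_gas = -2). Compression shifts the system toward the side with fewer moles of gas — to the right.

right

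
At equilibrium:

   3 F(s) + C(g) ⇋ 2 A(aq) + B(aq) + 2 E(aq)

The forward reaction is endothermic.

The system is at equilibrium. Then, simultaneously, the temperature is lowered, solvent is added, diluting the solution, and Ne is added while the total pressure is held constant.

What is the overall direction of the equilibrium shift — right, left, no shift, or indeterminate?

The forward reaction is endothermic. Lowering T favours the exothermic direction — shift to the left.
Dilution lowers every aqueous concentration by the same factor. Δn_aq = 5 − 0 = +5, so the system shifts toward the side with more dissolved moles — to the right.
Adding inert gas at constant total pressure expands the volume and lowers every reacting partial pressure. With Δn_gas = 0 − 1 = -1, Q moves away from K toward the side with fewer gas moles, so the system shifts toward the side with more gas moles — to the left.
The individual effects push in opposite directions; without quantitative information the net direction cannot be determined.

cannot be determined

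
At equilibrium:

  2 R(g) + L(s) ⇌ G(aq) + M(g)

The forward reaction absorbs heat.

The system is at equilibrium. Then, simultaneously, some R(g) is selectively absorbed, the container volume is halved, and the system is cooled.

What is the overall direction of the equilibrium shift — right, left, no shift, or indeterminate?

cannot be determined

Removing R (g), a reactant, drives the reaction to the left.
Gas moles: reactants 2, products 1 (Δn_gas = -1). Compression shifts the system toward the side with fewer moles of gas — to the right.
The forward reaction is endothermic. Lowering T favours the exothermic direction — shift to the left.
The individual effects push in opposite directions; without quantitative information the net direction cannot be determined.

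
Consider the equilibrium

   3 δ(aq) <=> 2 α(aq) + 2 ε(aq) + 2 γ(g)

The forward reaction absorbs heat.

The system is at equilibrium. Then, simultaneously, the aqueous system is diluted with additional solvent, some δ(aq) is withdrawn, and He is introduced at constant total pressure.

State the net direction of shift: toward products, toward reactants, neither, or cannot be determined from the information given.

cannot be determined

Dilution lowers every aqueous concentration by the same factor. Δn_aq = 4 − 3 = +1, so the system shifts toward the side with more dissolved moles — to the right.
Removing δ (aq), a reactant, drives the reaction to the left.
Adding inert gas at constant total pressure expands the volume and lowers every reacting partial pressure. With Δn_gas = 2 − 0 = +2, Q moves away from K toward the side with fewer gas moles, so the system shifts toward the side with more gas moles — to the right.
The individual effects push in opposite directions; without quantitative information the net direction cannot be determined.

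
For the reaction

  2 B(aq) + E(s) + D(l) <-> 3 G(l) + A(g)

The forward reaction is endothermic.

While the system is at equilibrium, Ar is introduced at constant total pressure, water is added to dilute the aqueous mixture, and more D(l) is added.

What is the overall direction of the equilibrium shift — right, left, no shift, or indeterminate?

Adding inert gas at constant total pressure expands the volume and lowers every reacting partial pressure. With Δn_gas = 1 − 0 = +1, Q moves away from K toward the side with fewer gas moles, so the system shifts toward the side with more gas moles — to the right.
Dilution lowers every aqueous concentration by the same factor. Δn_aq = 0 − 2 = -2, so the system shifts toward the side with more dissolved moles — to the left.
D is a pure liquid; its activity is 1 regardless of amount, so Q is unaffected — no shift from this change.
The individual effects push in opposite directions; without quantitative information the net direction cannot be determined.

cannot be determined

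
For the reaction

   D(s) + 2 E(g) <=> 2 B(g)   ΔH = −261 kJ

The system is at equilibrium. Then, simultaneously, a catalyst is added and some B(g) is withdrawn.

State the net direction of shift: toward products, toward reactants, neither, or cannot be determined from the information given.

A catalyst speeds both forward and reverse rates equally; it changes neither Q nor K — no shift from this change.
Removing B (g), a product, drives the reaction to the right.
Only the nonzero effect(s) matter; the net shift is to the right.

right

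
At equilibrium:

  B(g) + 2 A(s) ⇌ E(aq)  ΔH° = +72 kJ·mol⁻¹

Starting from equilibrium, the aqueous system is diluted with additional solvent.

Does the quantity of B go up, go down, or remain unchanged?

Dilution lowers every aqueous concentration by the same factor. Δn_aq = 1 − 0 = +1, so the system shifts toward the side with more dissolved moles — to the right.
The net shift is to the right. B is a reactant, so its amount decreases.

decreases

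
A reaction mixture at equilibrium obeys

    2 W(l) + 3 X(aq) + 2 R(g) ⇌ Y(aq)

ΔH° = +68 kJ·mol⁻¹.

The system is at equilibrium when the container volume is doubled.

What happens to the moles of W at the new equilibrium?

Gas moles: reactants 2, products 0 (Δn_gas = -2). Expansion shifts the system toward the side with more moles of gas — to the left.
The net shift is to the left. W is a reactant, so its amount increases.

increases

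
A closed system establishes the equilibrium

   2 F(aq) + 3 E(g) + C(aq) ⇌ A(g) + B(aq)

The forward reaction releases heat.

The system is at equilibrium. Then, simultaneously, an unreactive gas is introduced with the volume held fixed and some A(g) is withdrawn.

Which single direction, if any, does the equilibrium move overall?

At constant volume, adding an inert gas leaves every reacting species' partial pressure unchanged, so Q is unchanged — no shift from this change.
Removing A (g), a product, drives the reaction to the right.
Only the nonzero effect(s) matter; the net shift is to the right.

right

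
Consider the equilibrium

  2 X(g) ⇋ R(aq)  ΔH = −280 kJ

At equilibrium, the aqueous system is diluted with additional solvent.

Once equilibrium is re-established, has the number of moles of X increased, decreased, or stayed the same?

decreases

Dilution lowers every aqueous concentration by the same factor. Δn_aq = 1 − 0 = +1, so the system shifts toward the side with more dissolved moles — to the right.
The net shift is to the right. X is a reactant, so its amount decreases.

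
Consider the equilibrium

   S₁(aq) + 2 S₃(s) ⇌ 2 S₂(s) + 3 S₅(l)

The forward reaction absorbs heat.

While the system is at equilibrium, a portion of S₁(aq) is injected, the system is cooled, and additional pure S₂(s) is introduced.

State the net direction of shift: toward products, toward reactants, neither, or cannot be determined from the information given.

Adding S₁ (aq), a reactant, drives the reaction to the right.
The forward reaction is endothermic. Lowering T favours the exothermic direction — shift to the left.
S₂ is a pure solid; its activity is 1 regardless of amount, so Q is unaffected — no shift from this change.
The individual effects push in opposite directions; without quantitative information the net direction cannot be determined.

cannot be determined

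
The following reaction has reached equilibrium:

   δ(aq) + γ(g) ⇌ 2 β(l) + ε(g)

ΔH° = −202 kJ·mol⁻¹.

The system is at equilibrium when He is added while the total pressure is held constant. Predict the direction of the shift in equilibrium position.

no shift

Adding inert gas at constant total pressure expands the volume, scaling every reacting partial pressure by the same factor. Δn_gas = 1 − 1 = 0, so Q is unchanged — no shift.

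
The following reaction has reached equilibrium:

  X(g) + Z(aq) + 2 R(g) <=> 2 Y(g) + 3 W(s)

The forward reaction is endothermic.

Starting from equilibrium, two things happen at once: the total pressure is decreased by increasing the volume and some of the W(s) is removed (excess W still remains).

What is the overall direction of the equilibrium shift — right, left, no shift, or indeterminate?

Gas moles: reactants 3, products 2 (Δn_gas = -1). Expansion shifts the system toward the side with more moles of gas — to the left.
W is a pure solid; its activity is 1 regardless of amount, so Q is unaffected — no shift from this change.
Only the nonzero effect(s) matter; the net shift is to the left.

left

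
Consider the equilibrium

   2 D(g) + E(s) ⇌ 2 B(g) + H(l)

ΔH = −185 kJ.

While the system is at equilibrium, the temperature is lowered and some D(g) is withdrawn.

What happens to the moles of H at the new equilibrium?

cannot be determined

The forward reaction is exothermic. Lowering T favours the exothermic direction — shift to the right.
Removing D (g), a reactant, drives the reaction to the left.
The two effects oppose each other, so the net shift — and hence the change in H — cannot be determined from the given information.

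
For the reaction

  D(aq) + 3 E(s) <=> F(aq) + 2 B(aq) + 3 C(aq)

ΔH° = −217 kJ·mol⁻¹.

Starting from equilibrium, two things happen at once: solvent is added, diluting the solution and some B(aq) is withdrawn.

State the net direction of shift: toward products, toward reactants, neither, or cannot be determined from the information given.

Dilution lowers every aqueous concentration by the same factor. Δn_aq = 6 − 1 = +5, so the system shifts toward the side with more dissolved moles — to the right.
Removing B (aq), a product, drives the reaction to the right.
All effects act in the same direction — net shift to the right.

right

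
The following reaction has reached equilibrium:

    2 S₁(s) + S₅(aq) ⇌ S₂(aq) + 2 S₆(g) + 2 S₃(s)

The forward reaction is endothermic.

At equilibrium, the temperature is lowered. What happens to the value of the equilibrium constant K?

K depends on temperature via the van 't Hoff relation. The forward reaction is endothermic, so lowering T decreases K.

decreases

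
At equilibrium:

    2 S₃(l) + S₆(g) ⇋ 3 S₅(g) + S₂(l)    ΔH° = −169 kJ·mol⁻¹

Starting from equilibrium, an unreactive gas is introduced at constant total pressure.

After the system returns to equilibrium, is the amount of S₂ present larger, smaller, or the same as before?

increases

Adding inert gas at constant total pressure expands the volume and lowers every reacting partial pressure. With Δn_gas = 3 − 1 = +2, Q moves away from K toward the side with fewer gas moles, so the system shifts toward the side with more gas moles — to the right.
The net shift is to the right. S₂ is a product, so its amount increases.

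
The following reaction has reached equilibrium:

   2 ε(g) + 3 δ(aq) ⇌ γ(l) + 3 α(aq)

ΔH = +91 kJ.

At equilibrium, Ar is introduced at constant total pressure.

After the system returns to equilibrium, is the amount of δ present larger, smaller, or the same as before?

Adding inert gas at constant total pressure expands the volume and lowers every reacting partial pressure. With Δn_gas = 0 − 2 = -2, Q moves away from K toward the side with fewer gas moles, so the system shifts toward the side with more gas moles — to the left.
The net shift is to the left. δ is a reactant, so its amount increases.

increases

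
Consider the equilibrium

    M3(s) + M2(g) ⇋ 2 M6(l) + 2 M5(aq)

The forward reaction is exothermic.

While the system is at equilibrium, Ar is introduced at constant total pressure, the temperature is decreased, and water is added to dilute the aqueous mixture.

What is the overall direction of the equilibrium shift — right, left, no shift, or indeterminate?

Adding inert gas at constant total pressure expands the volume and lowers every reacting partial pressure. With Δn_gas = 0 − 1 = -1, Q moves away from K toward the side with fewer gas moles, so the system shifts toward the side with more gas moles — to the left.
The forward reaction is exothermic. Lowering T favours the exothermic direction — shift to the right.
Dilution lowers every aqueous concentration by the same factor. Δn_aq = 2 − 0 = +2, so the system shifts toward the side with more dissolved moles — to the right.
The individual effects push in opposite directions; without quantitative information the net direction cannot be determined.

cannot be determined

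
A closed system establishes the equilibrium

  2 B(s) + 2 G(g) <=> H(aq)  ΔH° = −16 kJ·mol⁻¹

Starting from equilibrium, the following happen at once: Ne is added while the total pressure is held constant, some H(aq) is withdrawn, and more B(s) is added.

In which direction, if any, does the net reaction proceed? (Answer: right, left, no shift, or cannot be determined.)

cannot be determined

Adding inert gas at constant total pressure expands the volume and lowers every reacting partial pressure. With Δn_gas = 0 − 2 = -2, Q moves away from K toward the side with fewer gas moles, so the system shifts toward the side with more gas moles — to the left.
Removing H (aq), a product, drives the reaction to the right.
B is a pure solid; its activity is 1 regardless of amount, so Q is unaffected — no shift from this change.
The individual effects push in opposite directions; without quantitative information the net direction cannot be determined.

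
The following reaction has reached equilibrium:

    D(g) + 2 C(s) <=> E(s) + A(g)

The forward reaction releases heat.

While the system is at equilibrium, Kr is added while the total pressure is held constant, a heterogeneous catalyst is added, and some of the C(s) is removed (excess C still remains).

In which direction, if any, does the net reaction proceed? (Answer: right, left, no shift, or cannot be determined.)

no shift

Adding inert gas at constant total pressure expands the volume, scaling every reacting partial pressure by the same factor. Δn_gas = 1 − 1 = 0, so Q is unchanged — no shift.
A catalyst speeds both forward and reverse rates equally; it changes neither Q nor K — no shift from this change.
C is a pure solid; its activity is 1 regardless of amount, so Q is unaffected — no shift from this change.
None of the changes alters Q relative to K, so there is no net shift.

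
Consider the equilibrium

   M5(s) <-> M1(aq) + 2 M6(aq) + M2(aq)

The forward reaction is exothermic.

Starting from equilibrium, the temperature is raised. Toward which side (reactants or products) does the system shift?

left

The forward reaction is exothermic. Raising T favours the endothermic direction — shift to the left.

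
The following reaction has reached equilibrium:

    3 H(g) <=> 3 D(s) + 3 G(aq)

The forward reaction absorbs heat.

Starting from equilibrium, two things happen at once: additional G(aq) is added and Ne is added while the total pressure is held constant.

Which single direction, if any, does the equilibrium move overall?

Adding G (aq), a product, drives the reaction to the left.
Adding inert gas at constant total pressure expands the volume and lowers every reacting partial pressure. With Δn_gas = 0 − 3 = -3, Q moves away from K toward the side with fewer gas moles, so the system shifts toward the side with more gas moles — to the left.
All effects act in the same direction — net shift to the left.

left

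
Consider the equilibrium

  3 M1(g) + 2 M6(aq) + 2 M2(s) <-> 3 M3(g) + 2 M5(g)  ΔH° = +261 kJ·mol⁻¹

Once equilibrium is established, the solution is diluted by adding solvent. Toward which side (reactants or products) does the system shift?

left

Dilution lowers every aqueous concentration by the same factor. Δn_aq = 0 − 2 = -2, so the system shifts toward the side with more dissolved moles — to the left.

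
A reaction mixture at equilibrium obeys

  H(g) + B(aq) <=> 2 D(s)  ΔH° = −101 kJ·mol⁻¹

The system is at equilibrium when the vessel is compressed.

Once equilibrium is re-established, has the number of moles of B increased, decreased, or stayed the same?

Gas moles: reactants 1, products 0 (Δn_gas = -1). Compression shifts the system toward the side with fewer moles of gas — to the right.
The net shift is to the right. B is a reactant, so its amount decreases.

decreases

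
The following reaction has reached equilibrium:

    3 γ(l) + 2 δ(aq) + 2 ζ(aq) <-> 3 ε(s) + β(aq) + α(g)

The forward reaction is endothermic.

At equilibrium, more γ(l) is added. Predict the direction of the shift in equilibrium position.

γ is a pure liquid; its activity is 1 regardless of amount, so Q is unaffected — no shift from this change.

no shift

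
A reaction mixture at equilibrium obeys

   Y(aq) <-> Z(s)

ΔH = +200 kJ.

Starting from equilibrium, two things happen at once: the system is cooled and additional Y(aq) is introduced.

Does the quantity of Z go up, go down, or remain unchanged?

cannot be determined

The forward reaction is endothermic. Lowering T favours the exothermic direction — shift to the left.
Adding Y (aq), a reactant, drives the reaction to the right.
The two effects oppose each other, so the net shift — and hence the change in Z — cannot be determined from the given information.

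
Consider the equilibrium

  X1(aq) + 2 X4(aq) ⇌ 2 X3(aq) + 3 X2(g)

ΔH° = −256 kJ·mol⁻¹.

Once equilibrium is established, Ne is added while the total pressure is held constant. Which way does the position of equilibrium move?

Adding inert gas at constant total pressure expands the volume and lowers every reacting partial pressure. With Δn_gas = 3 − 0 = +3, Q moves away from K toward the side with fewer gas moles, so the system shifts toward the side with more gas moles — to the right.

right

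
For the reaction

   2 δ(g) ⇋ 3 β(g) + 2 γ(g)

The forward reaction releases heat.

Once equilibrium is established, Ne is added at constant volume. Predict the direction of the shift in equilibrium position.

no shift

At constant volume, adding an inert gas leaves every reacting species' partial pressure unchanged, so Q is unchanged — no shift from this change.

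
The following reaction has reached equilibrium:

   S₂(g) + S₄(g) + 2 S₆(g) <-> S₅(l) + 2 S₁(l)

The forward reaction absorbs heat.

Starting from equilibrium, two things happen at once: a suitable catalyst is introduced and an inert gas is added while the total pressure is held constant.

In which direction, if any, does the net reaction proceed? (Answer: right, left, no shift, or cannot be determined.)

left

A catalyst speeds both forward and reverse rates equally; it changes neither Q nor K — no shift from this change.
Adding inert gas at constant total pressure expands the volume and lowers every reacting partial pressure. With Δn_gas = 0 − 4 = -4, Q moves away from K toward the side with fewer gas moles, so the system shifts toward the side with more gas moles — to the left.
Only the nonzero effect(s) matter; the net shift is to the left.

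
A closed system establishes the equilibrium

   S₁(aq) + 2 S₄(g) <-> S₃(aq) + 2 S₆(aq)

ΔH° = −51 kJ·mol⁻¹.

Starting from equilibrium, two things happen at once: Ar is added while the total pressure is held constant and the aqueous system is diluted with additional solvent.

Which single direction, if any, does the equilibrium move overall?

cannot be determined

Adding inert gas at constant total pressure expands the volume and lowers every reacting partial pressure. With Δn_gas = 0 − 2 = -2, Q moves away from K toward the side with fewer gas moles, so the system shifts toward the side with more gas moles — to the left.
Dilution lowers every aqueous concentration by the same factor. Δn_aq = 3 − 1 = +2, so the system shifts toward the side with more dissolved moles — to the right.
The individual effects push in opposite directions; without quantitative information the net direction cannot be determined.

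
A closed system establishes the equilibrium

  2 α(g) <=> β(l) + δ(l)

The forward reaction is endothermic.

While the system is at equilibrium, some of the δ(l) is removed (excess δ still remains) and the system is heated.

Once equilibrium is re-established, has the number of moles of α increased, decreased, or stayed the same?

δ is a pure liquid; its activity is 1 regardless of amount, so Q is unaffected — no shift from this change.
The forward reaction is endothermic. Raising T favours the endothermic direction — shift to the right.
The net shift is to the right. α is a reactant, so its amount decreases.

decreases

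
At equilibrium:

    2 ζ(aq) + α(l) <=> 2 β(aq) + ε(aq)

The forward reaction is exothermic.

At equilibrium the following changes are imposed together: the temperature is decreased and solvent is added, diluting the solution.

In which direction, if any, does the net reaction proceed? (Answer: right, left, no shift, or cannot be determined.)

The forward reaction is exothermic. Lowering T favours the exothermic direction — shift to the right.
Dilution lowers every aqueous concentration by the same factor. Δn_aq = 3 − 2 = +1, so the system shifts toward the side with more dissolved moles — to the right.
All effects act in the same direction — net shift to the right.

right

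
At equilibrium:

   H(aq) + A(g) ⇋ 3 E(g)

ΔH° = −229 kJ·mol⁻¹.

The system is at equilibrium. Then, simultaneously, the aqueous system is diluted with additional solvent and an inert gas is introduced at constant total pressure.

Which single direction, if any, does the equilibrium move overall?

Dilution lowers every aqueous concentration by the same factor. Δn_aq = 0 − 1 = -1, so the system shifts toward the side with more dissolved moles — to the left.
Adding inert gas at constant total pressure expands the volume and lowers every reacting partial pressure. With Δn_gas = 3 − 1 = +2, Q moves away from K toward the side with fewer gas moles, so the system shifts toward the side with more gas moles — to the right.
The individual effects push in opposite directions; without quantitative information the net direction cannot be determined.

cannot be determined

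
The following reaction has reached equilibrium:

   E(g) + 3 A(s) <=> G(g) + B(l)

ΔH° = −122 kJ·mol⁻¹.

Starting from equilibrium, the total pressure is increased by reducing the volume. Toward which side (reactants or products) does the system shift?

Gas moles: reactants 1, products 1. Δn_gas = 0, so a volume change leaves Q equal to K — no shift from this change.

no shift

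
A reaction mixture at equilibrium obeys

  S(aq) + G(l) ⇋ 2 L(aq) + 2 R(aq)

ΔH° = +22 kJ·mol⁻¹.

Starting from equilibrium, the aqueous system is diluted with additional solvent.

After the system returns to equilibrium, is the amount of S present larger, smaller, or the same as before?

Dilution lowers every aqueous concentration by the same factor. Δn_aq = 4 − 1 = +3, so the system shifts toward the side with more dissolved moles — to the right.
The net shift is to the right. S is a reactant, so its amount decreases.

decreases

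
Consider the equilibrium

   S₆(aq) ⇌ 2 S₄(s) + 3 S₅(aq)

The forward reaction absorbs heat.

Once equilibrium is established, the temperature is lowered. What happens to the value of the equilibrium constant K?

decreases

K depends on temperature via the van 't Hoff relation. The forward reaction is endothermic, so lowering T decreases K.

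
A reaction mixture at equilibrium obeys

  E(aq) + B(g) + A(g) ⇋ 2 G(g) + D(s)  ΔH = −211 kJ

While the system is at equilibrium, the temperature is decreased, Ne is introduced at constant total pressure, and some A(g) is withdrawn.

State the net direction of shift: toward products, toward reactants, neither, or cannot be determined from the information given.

cannot be determined

The forward reaction is exothermic. Lowering T favours the exothermic direction — shift to the right.
Adding inert gas at constant total pressure expands the volume, scaling every reacting partial pressure by the same factor. Δn_gas = 2 − 2 = 0, so Q is unchanged — no shift.
Removing A (g), a reactant, drives the reaction to the left.
The individual effects push in opposite directions; without quantitative information the net direction cannot be determined.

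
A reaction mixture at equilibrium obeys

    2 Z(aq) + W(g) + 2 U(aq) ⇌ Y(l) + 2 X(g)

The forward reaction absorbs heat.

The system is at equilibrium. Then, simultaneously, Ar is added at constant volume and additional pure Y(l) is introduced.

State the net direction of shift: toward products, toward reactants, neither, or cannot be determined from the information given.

no shift

At constant volume, adding an inert gas leaves every reacting species' partial pressure unchanged, so Q is unchanged — no shift from this change.
Y is a pure liquid; its activity is 1 regardless of amount, so Q is unaffected — no shift from this change.
None of the changes alters Q relative to K, so there is no net shift.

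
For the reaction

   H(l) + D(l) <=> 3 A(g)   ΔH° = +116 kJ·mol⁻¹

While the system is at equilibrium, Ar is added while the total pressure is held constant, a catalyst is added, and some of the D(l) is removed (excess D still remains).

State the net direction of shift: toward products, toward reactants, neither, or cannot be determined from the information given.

right

Adding inert gas at constant total pressure expands the volume and lowers every reacting partial pressure. With Δn_gas = 3 − 0 = +3, Q moves away from K toward the side with fewer gas moles, so the system shifts toward the side with more gas moles — to the right.
A catalyst speeds both forward and reverse rates equally; it changes neither Q nor K — no shift from this change.
D is a pure liquid; its activity is 1 regardless of amount, so Q is unaffected — no shift from this change.
Only the nonzero effect(s) matter; the net shift is to the right.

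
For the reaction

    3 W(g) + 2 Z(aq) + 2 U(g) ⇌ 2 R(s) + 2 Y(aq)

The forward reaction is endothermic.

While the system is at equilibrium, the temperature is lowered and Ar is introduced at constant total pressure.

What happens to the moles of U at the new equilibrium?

The forward reaction is endothermic. Lowering T favours the exothermic direction — shift to the left.
Adding inert gas at constant total pressure expands the volume and lowers every reacting partial pressure. With Δn_gas = 0 − 5 = -5, Q moves away from K toward the side with fewer gas moles, so the system shifts toward the side with more gas moles — to the left.
The net shift is to the left. U is a reactant, so its amount increases.

increases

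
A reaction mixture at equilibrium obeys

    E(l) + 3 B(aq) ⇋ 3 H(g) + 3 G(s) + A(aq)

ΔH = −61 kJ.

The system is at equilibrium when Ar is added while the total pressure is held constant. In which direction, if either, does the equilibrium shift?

right

Adding inert gas at constant total pressure expands the volume and lowers every reacting partial pressure. With Δn_gas = 3 − 0 = +3, Q moves away from K toward the side with fewer gas moles, so the system shifts toward the side with more gas moles — to the right.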